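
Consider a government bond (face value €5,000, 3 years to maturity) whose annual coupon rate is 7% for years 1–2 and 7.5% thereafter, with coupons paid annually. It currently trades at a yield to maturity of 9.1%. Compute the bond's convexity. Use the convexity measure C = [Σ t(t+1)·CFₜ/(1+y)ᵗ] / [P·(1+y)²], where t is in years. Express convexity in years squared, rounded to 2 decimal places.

With y = 0.091:
  t   CF        PV=CF/(1+0.091)^t    t·PV        t(t+1)·PV
  1       350.00       320.8066       320.8066         641.6132
  2       350.00       294.0482       588.0964       1,764.2893
  3     5,375.00     4,139.0838    12,417.2513      49,669.0053
  Σ                  4,753.9386    13,326.1544      52,074.9078
P = 4,753.9386.
Convexity = Σ t(t+1)·PV / [P·(1+y)²] = 52,074.9078 / (4,753.9386 × 1.190281) = 9.20292.

9.20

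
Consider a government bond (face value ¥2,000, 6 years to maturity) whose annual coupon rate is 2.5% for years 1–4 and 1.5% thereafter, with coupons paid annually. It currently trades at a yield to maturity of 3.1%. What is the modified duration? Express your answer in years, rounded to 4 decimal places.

Periodic yield y = 0.031. First find Macaulay duration:
  t   CF        PV=CF/(1+0.031)^t    t·PV
  1        50.00        48.4966        48.4966
  2        50.00        47.0384        94.0768
  3        50.00        45.6241       136.8722
  4        50.00        44.2522       177.0090
  5        30.00        25.7530       128.7650
  6     2,030.00     1,690.2232    10,141.3389
  Σ                  1,901.3875    10,726.5586
P = 1,901.3875; Macaulay duration = 10,726.5586 / 1,901.3875 = 5.64144 years.
Modified duration = D_Mac / (1 + y) = 5.64144 / 1.031 = 5.47181 years.

5.4718 years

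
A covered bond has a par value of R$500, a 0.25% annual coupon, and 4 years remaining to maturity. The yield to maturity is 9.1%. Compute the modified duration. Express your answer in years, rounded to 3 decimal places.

Periodic yield y = 0.091. First find Macaulay duration:
  t   CF        PV=CF/(1+0.091)^t    t·PV
  1         1.25         1.1457         1.1457
  2         1.25         1.0502         2.1003
  3         1.25         0.9626         2.8877
  4       501.25       353.7980     1,415.1920
  Σ                    356.9565     1,421.3258
P = 356.9565; Macaulay duration = 1,421.3258 / 356.9565 = 3.98179 years.
Modified duration = D_Mac / (1 + y) = 3.98179 / 1.091 = 3.64967 years.

3.650 years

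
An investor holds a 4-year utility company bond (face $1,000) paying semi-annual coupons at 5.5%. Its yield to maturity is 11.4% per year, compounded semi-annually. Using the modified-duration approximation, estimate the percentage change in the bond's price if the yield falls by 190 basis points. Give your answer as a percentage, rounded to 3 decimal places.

+6.468%

Periodic yield y = 0.057. Modified duration first:
  t   CF        PV=CF/(1+0.057)^t    t·PV
  1        27.50        26.0170        26.0170
  2        27.50        24.6140        49.2281
  3        27.50        23.2867        69.8601
  4        27.50        22.0309        88.1237
  5        27.50        20.8429       104.2144
  6        27.50        19.7189       118.3134
  7        27.50        18.6555       130.5888
  8     1,027.50       659.4501     5,275.6007
  Σ                    814.6161     5,861.9462
P = 814.6161; D_Mac = 7.19596 half-year periods = 3.59798 yrs; D_mod = 3.59798/(1+0.057) = 3.40396 yrs.
ΔP/P ≈ -D_mod · Δy = -3.40396 × (-0.019) = +0.064675 = +6.4675%.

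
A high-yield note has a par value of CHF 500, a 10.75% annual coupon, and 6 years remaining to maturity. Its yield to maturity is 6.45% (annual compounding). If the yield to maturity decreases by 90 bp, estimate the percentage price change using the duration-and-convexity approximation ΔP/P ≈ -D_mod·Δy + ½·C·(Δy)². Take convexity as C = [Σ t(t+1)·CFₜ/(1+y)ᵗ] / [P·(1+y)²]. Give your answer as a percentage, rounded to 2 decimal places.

+4.21%

With y = 0.0645:
  t   CF        PV=CF/(1+0.0645)^t    t·PV        t(t+1)·PV
  1        53.75        50.4932        50.4932         100.9864
  2        53.75        47.4337        94.8674         284.6023
  3        53.75        44.5596       133.6789         534.7154
  4        53.75        41.8597       167.4387         837.1934
  5        53.75        39.3233       196.6166       1,179.6995
  6       553.75       380.5746     2,283.4473      15,984.1312
  Σ                    604.2441     2,926.5421      18,921.3282
P = 604.2441; D_Mac = 4.84331 yrs; D_mod = 4.54985 yrs; C = 27.63426.
Duration effect: -4.54985 × (-0.009) = +0.040949
Convexity effect: 0.5 × 27.63426 × (-0.009)² = +0.0011192
ΔP/P ≈ +0.040949 + 0.0011192 = +0.042068 = +4.2068%.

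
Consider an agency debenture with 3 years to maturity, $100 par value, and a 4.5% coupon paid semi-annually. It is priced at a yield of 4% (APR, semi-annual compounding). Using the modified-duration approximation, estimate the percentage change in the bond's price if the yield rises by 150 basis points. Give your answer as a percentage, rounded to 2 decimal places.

Periodic yield y = 0.02. Modified duration first:
  t   CF        PV=CF/(1+0.02)^t    t·PV
  1         2.25         2.2059         2.2059
  2         2.25         2.1626         4.3253
  3         2.25         2.1202         6.3607
  4         2.25         2.0787         8.3146
  5         2.25         2.0379        10.1895
  6       102.25        90.7951       544.7704
  Σ                    101.4004       576.1663
P = 101.4004; D_Mac = 5.68209 half-year periods = 2.84105 yrs; D_mod = 2.84105/(1+0.02) = 2.78534 yrs.
ΔP/P ≈ -D_mod · Δy = -2.78534 × (+0.015) = -0.041780 = -4.1780%.

-4.18%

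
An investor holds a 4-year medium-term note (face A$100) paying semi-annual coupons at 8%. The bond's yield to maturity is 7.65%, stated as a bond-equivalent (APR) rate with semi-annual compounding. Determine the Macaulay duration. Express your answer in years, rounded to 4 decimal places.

Periodic yield y = 0.03825. Discount each cash flow and weight by its period:
  t   CF        PV=CF/(1+0.03825)^t    t·PV
  1         4.00         3.8526         3.8526
  2         4.00         3.7107         7.4214
  3         4.00         3.5740        10.7220
  4         4.00         3.4423        13.7693
  5         4.00         3.3155        16.5775
  6         4.00         3.1934        19.1602
  7         4.00         3.0757        21.5300
  8       104.00        77.0225       616.1803
  Σ                    101.1868       709.2134
Price P = Σ PV = 101.1868.
Macaulay duration = Σ(t·PV) / P = 709.2134 / 101.1868 = 7.00895 half-year periods.
In years: 7.00895 / 2 = 3.50448 years.

3.5045 years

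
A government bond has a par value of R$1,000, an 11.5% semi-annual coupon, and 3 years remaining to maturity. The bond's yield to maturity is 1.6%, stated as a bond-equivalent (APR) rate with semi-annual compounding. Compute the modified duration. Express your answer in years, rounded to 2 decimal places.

Periodic yield y = 0.008. First find Macaulay duration:
  t   CF        PV=CF/(1+0.008)^t    t·PV
  1        57.50        57.0437        57.0437
  2        57.50        56.5909       113.1818
  3        57.50        56.1418       168.4254
  4        57.50        55.6962       222.7849
  5        57.50        55.2542       276.2709
  6     1,057.50     1,008.1315     6,048.7890
  Σ                  1,288.8583     6,886.4957
P = 1,288.8583; Macaulay duration = 6,886.4957 / 1,288.8583 = 5.34310 half-year periods = 2.67155 years.
Modified duration = D_Mac / (1 + y) = 2.67155 / 1.008 = 2.65035 years.

2.65 years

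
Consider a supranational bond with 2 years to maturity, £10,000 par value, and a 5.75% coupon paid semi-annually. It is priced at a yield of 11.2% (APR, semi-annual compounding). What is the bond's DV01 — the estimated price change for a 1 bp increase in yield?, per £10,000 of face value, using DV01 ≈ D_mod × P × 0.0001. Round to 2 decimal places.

£1.64

Periodic yield y = 0.056.
  t   CF        PV=CF/(1+0.056)^t    t·PV
  1       287.50       272.2538       272.2538
  2       287.50       257.8161       515.6322
  3       287.50       244.1440       732.4321
  4    10,287.50     8,272.8314    33,091.3257
  Σ                  9,047.0453    34,611.6438
P = 9,047.0453; D_Mac = 3.82574 half-year periods = 1.91287 yrs; D_mod = 1.81143 yrs.
DV01 ≈ 1.81143 × 9,047.0453 × 0.0001 = 1.638809.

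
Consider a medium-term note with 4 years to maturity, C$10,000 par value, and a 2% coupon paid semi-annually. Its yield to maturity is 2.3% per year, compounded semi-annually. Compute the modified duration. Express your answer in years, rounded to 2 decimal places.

3.82 years

Periodic yield y = 0.0115. First find Macaulay duration:
  t   CF        PV=CF/(1+0.0115)^t    t·PV
  1       100.00        98.8631        98.8631
  2       100.00        97.7391       195.4782
  3       100.00        96.6279       289.8836
  4       100.00        95.5293       382.1171
  5       100.00        94.4432       472.2159
  6       100.00        93.3694       560.2165
  7       100.00        92.3079       646.1552
  8    10,100.00     9,217.0995    73,736.7962
  Σ                  9,885.9793    76,381.7256
P = 9,885.9793; Macaulay duration = 76,381.7256 / 9,885.9793 = 7.72627 half-year periods = 3.86313 years.
Modified duration = D_Mac / (1 + y) = 3.86313 / 1.0115 = 3.81921 years.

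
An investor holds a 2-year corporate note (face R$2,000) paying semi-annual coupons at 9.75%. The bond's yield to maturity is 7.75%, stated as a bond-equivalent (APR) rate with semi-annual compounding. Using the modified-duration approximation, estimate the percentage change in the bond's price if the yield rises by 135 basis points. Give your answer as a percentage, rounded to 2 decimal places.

-2.43%

Periodic yield y = 0.03875. Modified duration first:
  t   CF        PV=CF/(1+0.03875)^t    t·PV
  1        97.50        93.8628        93.8628
  2        97.50        90.3613       180.7226
  3        97.50        86.9904       260.9713
  4     2,097.50     1,801.5977     7,206.3909
  Σ                  2,072.8123     7,741.9476
P = 2,072.8123; D_Mac = 3.73500 half-year periods = 1.86750 yrs; D_mod = 1.86750/(1+0.03875) = 1.79783 yrs.
ΔP/P ≈ -D_mod · Δy = -1.79783 × (+0.0135) = -0.024271 = -2.4271%.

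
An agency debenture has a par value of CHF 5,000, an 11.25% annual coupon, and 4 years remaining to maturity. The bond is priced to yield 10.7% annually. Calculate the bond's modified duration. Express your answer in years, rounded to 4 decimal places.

3.1059 years

Periodic yield y = 0.107. First find Macaulay duration:
  t   CF        PV=CF/(1+0.107)^t    t·PV
  1       562.50       508.1301       508.1301
  2       562.50       459.0154       918.0309
  3       562.50       414.6481     1,243.9443
  4     5,562.50     3,704.0730    14,816.2921
  Σ                  5,085.8666    17,486.3973
P = 5,085.8666; Macaulay duration = 17,486.3973 / 5,085.8666 = 3.43823 years.
Modified duration = D_Mac / (1 + y) = 3.43823 / 1.107 = 3.10590 years.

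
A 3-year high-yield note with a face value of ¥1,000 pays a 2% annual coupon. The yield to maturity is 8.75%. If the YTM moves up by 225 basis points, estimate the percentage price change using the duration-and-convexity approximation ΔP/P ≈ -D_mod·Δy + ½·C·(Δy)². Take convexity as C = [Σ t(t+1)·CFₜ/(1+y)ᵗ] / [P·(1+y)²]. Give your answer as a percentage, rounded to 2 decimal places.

-5.82%

With y = 0.0875:
  t   CF        PV=CF/(1+0.0875)^t    t·PV        t(t+1)·PV
  1        20.00        18.3908        18.3908          36.7816
  2        20.00        16.9111        33.8222         101.4665
  3     1,020.00       793.0716     2,379.2147       9,516.8587
  Σ                    828.3734     2,431.4276       9,655.1068
P = 828.3734; D_Mac = 2.93518 yrs; D_mod = 2.69902 yrs; C = 9.85536.
Duration effect: -2.69902 × (+0.0225) = -0.060728
Convexity effect: 0.5 × 9.85536 × (0.0225)² = +0.0024946
ΔP/P ≈ -0.060728 + 0.0024946 = -0.058233 = -5.8233%.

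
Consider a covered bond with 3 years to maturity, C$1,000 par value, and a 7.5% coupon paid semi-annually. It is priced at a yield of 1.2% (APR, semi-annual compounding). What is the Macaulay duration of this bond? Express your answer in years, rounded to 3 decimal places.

2.766 years

Periodic yield y = 0.006. Discount each cash flow and weight by its period:
  t   CF        PV=CF/(1+0.006)^t    t·PV
  1        37.50        37.2763        37.2763
  2        37.50        37.0540        74.1080
  3        37.50        36.8330       110.4991
  4        37.50        36.6133       146.4534
  5        37.50        36.3950       181.9748
  6     1,037.50     1,000.9220     6,005.5318
  Σ                  1,185.0937     6,555.8435
Price P = Σ PV = 1,185.0937.
Macaulay duration = Σ(t·PV) / P = 6,555.8435 / 1,185.0937 = 5.53192 half-year periods.
In years: 5.53192 / 2 = 2.76596 years.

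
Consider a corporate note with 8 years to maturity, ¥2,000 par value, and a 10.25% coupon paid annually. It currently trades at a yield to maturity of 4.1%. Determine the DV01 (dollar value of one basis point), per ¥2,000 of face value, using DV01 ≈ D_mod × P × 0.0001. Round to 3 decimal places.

¥1.681

Periodic yield y = 0.041.
  t   CF        PV=CF/(1+0.041)^t    t·PV
  1       205.00       196.9260       196.9260
  2       205.00       189.1701       378.3401
  3       205.00       181.7196       545.1587
  4       205.00       174.5625       698.2500
  5       205.00       167.6873       838.4366
  6       205.00       161.0829       966.4975
  7       205.00       154.7386     1,083.1704
  8     2,205.00     1,598.8317    12,790.6538
  Σ                  2,824.7187    17,497.4331
P = 2,824.7187; D_Mac = 6.19440 yrs; D_mod = 5.95043 yrs.
DV01 ≈ 5.95043 × 2,824.7187 × 0.0001 = 1.680829.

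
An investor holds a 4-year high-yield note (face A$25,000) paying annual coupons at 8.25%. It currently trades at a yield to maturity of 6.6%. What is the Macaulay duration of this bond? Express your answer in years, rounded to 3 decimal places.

Periodic yield y = 0.066. Discount each cash flow and weight by its year:
  t   CF        PV=CF/(1+0.066)^t    t·PV
  1     2,062.50     1,934.8030     1,934.8030
  2     2,062.50     1,815.0122     3,630.0244
  3     2,062.50     1,702.6381     5,107.9143
  4    27,062.50    20,957.4817    83,829.9267
  Σ                 26,409.9349    94,502.6683
Price P = Σ PV = 26,409.9349.
Macaulay duration = Σ(t·PV) / P = 94,502.6683 / 26,409.9349 = 3.57830 years.

3.578 years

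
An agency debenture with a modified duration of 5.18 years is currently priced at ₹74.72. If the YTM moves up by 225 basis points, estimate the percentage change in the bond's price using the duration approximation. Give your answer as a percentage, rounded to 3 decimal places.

-11.655%

Duration approximation: ΔP/P ≈ -D_mod · Δy = -5.18 × (+0.0225) = -0.116550.
As a percentage: -11.6550%.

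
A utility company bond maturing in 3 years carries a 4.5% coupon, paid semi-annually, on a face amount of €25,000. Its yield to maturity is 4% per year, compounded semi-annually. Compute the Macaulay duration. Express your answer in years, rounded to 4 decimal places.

2.8410 years

Periodic yield y = 0.02. Discount each cash flow and weight by its period:
  t   CF        PV=CF/(1+0.02)^t    t·PV
  1       562.50       551.4706       551.4706
  2       562.50       540.6574     1,081.3149
  3       562.50       530.0563     1,590.1689
  4       562.50       519.6631     2,078.6522
  5       562.50       509.4736     2,547.3679
  6    25,562.50    22,698.7685   136,192.6107
  Σ                 25,350.0894   144,041.5853
Price P = Σ PV = 25,350.0894.
Macaulay duration = Σ(t·PV) / P = 144,041.5853 / 25,350.0894 = 5.68209 half-year periods.
In years: 5.68209 / 2 = 2.84105 years.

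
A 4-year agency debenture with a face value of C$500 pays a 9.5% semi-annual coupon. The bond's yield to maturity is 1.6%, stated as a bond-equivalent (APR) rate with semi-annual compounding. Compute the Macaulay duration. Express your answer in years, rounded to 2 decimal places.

3.50 years

Periodic yield y = 0.008. Discount each cash flow and weight by its period:
  t   CF        PV=CF/(1+0.008)^t    t·PV
  1        23.75        23.5615        23.5615
  2        23.75        23.3745        46.7490
  3        23.75        23.1890        69.5670
  4        23.75        23.0050        92.0198
  5        23.75        22.8224       114.1119
  6        23.75        22.6413       135.8475
  7        23.75        22.4616       157.2309
  8       523.75       491.4052     3,931.2419
  Σ                    652.4604     4,570.3296
Price P = Σ PV = 652.4604.
Macaulay duration = Σ(t·PV) / P = 4,570.3296 / 652.4604 = 7.00476 half-year periods.
In years: 7.00476 / 2 = 3.50238 years.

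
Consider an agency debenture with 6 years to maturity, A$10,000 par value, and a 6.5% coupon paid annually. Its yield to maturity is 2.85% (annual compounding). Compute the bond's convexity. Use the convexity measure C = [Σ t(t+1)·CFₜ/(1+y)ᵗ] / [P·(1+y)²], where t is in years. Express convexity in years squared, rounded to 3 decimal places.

With y = 0.0285:
  t   CF        PV=CF/(1+0.0285)^t    t·PV        t(t+1)·PV
  1       650.00       631.9883       631.9883       1,263.9767
  2       650.00       614.4758     1,228.9515       3,686.8546
  3       650.00       597.4485     1,792.3455       7,169.3819
  4       650.00       580.8930     2,323.5722      11,617.8608
  5       650.00       564.7963     2,823.9817      16,943.8903
  6    10,650.00     8,997.5409    53,985.2457     377,896.7196
  Σ                 11,987.1429    62,786.0849     418,578.6839
P = 11,987.1429.
Convexity = Σ t(t+1)·PV / [P·(1+y)²] = 418,578.6839 / (11,987.1429 × 1.057812) = 33.01056.

33.011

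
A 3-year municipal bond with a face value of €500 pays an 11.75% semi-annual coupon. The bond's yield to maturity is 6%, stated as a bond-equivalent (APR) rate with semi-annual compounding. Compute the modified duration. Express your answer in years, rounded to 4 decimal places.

Periodic yield y = 0.03. First find Macaulay duration:
  t   CF        PV=CF/(1+0.03)^t    t·PV
  1       29.375        28.5194        28.5194
  2       29.375        27.6888        55.3775
  3       29.375        26.8823        80.6469
  4       29.375        26.0993       104.3972
  5       29.375        25.3391       126.6957
  6      529.375       443.3432     2,660.0594
  Σ                    577.8721     3,055.6960
P = 577.8721; Macaulay duration = 3,055.6960 / 577.8721 = 5.28784 half-year periods = 2.64392 years.
Modified duration = D_Mac / (1 + y) = 2.64392 / 1.03 = 2.56691 years.

2.5669 years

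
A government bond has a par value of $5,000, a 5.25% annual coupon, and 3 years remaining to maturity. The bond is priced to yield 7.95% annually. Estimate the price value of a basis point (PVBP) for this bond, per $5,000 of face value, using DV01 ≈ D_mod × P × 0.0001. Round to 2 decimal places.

$1.23

Periodic yield y = 0.0795.
  t   CF        PV=CF/(1+0.0795)^t    t·PV
  1       262.50       243.1681       243.1681
  2       262.50       225.2600       450.5199
  3     5,262.50     4,183.3497    12,550.0491
  Σ                  4,651.7778    13,243.7371
P = 4,651.7778; D_Mac = 2.84703 yrs; D_mod = 2.63736 yrs.
DV01 ≈ 2.63736 × 4,651.7778 × 0.0001 = 1.226840.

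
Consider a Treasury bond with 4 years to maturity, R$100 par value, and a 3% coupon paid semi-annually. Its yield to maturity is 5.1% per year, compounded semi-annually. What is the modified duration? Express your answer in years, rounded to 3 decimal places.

Periodic yield y = 0.0255. First find Macaulay duration:
  t   CF        PV=CF/(1+0.0255)^t    t·PV
  1         1.50         1.4627         1.4627
  2         1.50         1.4263         2.8527
  3         1.50         1.3909         4.1726
  4         1.50         1.3563         5.4251
  5         1.50         1.3226         6.6128
  6         1.50         1.2897         7.7380
  7         1.50         1.2576         8.8032
  8       101.50        82.9814       663.8511
  Σ                     92.4874       700.9181
P = 92.4874; Macaulay duration = 700.9181 / 92.4874 = 7.57853 half-year periods = 3.78926 years.
Modified duration = D_Mac / (1 + y) = 3.78926 / 1.0255 = 3.69504 years.

3.695 years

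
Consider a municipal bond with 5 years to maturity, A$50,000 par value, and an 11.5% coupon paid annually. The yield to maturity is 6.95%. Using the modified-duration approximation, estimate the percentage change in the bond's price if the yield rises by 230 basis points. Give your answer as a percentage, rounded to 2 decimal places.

Periodic yield y = 0.0695. Modified duration first:
  t   CF        PV=CF/(1+0.0695)^t    t·PV
  1     5,750.00     5,376.3441     5,376.3441
  2     5,750.00     5,026.9697    10,053.9394
  3     5,750.00     4,700.2989    14,100.8968
  4     5,750.00     4,394.8564    17,579.4256
  5    55,750.00    39,841.9813   199,209.9064
  Σ                 59,340.4504   246,320.5123
P = 59,340.4504; D_Mac = 4.15097 yrs; D_mod = 4.15097/(1+0.0695) = 3.88123 yrs.
ΔP/P ≈ -D_mod · Δy = -3.88123 × (+0.023) = -0.089268 = -8.9268%.

-8.93%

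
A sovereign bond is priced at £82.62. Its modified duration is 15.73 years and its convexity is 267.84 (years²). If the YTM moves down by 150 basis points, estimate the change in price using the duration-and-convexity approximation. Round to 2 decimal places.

+£21.98

Duration effect: -D_mod·Δy = -15.73 × (-0.015) = +0.235950
Convexity effect: ½·C·(Δy)² = 0.5 × 267.84 × (-0.015)² = +0.0301320
ΔP/P ≈ +0.235950 + 0.0301320 = +0.266082
ΔP ≈ 82.62 × (+0.266082) = +21.98369484.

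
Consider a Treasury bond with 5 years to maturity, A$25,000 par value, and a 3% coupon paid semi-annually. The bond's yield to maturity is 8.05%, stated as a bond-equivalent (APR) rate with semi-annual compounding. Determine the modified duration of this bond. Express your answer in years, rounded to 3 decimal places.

4.452 years

Periodic yield y = 0.04025. First find Macaulay duration:
  t   CF        PV=CF/(1+0.04025)^t    t·PV
  1       375.00       360.4903       360.4903
  2       375.00       346.5420       693.0839
  3       375.00       333.1333       999.4000
  4       375.00       320.2435     1,280.9741
  5       375.00       307.8525     1,539.2624
  6       375.00       295.9409     1,775.6451
  7       375.00       284.4901     1,991.4309
  8       375.00       273.4825     2,187.8597
  9       375.00       262.9007     2,366.1063
  10   25,375.00    17,101.2874   171,012.8742
  Σ                 19,886.3631   184,207.1269
P = 19,886.3631; Macaulay duration = 184,207.1269 / 19,886.3631 = 9.26299 half-year periods = 4.63149 years.
Modified duration = D_Mac / (1 + y) = 4.63149 / 1.04025 = 4.45229 years.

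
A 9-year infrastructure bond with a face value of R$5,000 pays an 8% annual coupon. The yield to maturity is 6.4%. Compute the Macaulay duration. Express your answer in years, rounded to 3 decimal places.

Periodic yield y = 0.064. Discount each cash flow and weight by its year:
  t   CF        PV=CF/(1+0.064)^t    t·PV
  1       400.00       375.9398       375.9398
  2       400.00       353.3269       706.6539
  3       400.00       332.0742       996.2225
  4       400.00       312.0998     1,248.3992
  5       400.00       293.3269     1,466.6344
  6       400.00       275.6832     1,654.0989
  7       400.00       259.1007     1,813.7049
  8       400.00       243.5157     1,948.1256
  9     5,400.00     3,089.7199    27,807.4790
  Σ                  5,534.7871    38,017.2582
Price P = Σ PV = 5,534.7871.
Macaulay duration = Σ(t·PV) / P = 38,017.2582 / 5,534.7871 = 6.86878 years.

6.869 years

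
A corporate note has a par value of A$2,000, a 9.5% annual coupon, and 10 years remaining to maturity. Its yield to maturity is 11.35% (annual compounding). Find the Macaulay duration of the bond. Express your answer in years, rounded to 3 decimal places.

Periodic yield y = 0.1135. Discount each cash flow and weight by its year:
  t   CF        PV=CF/(1+0.1135)^t    t·PV
  1       190.00       170.6331       170.6331
  2       190.00       153.2404       306.4807
  3       190.00       137.6204       412.8613
  4       190.00       123.5927       494.3707
  5       190.00       110.9948       554.9738
  6       190.00        99.6810       598.0858
  7       190.00        89.5204       626.6429
  8       190.00        80.3955       643.1641
  9       190.00        72.2007       649.8066
  10    2,190.00       747.3807     7,473.8074
  Σ                  1,785.2597    11,930.8265
Price P = Σ PV = 1,785.2597.
Macaulay duration = Σ(t·PV) / P = 11,930.8265 / 1,785.2597 = 6.68296 years.

6.683 years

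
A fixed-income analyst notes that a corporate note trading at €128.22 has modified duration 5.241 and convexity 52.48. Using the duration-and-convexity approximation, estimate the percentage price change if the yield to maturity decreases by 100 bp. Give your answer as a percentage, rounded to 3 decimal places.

+5.503%

Duration effect: -D_mod·Δy = -5.241 × (-0.01) = +0.052410
Convexity effect: ½·C·(Δy)² = 0.5 × 52.48 × (-0.01)² = +0.0026240
ΔP/P ≈ +0.052410 + 0.0026240 = +0.055034
= +5.5034%.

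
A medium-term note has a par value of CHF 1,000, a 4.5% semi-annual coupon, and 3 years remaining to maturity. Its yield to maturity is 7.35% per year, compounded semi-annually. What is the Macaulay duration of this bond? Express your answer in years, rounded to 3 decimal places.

2.832 years

Periodic yield y = 0.03675. Discount each cash flow and weight by its period:
  t   CF        PV=CF/(1+0.03675)^t    t·PV
  1        22.50        21.7024        21.7024
  2        22.50        20.9331        41.8663
  3        22.50        20.1911        60.5734
  4        22.50        19.4754        77.9016
  5        22.50        18.7850        93.9252
  6     1,022.50       823.4155     4,940.4932
  Σ                    924.5027     5,236.4621
Price P = Σ PV = 924.5027.
Macaulay duration = Σ(t·PV) / P = 5,236.4621 / 924.5027 = 5.66409 half-year periods.
In years: 5.66409 / 2 = 2.83204 years.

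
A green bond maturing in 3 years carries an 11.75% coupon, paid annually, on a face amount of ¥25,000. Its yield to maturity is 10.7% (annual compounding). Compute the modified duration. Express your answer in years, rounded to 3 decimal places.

Periodic yield y = 0.107. First find Macaulay duration:
  t   CF        PV=CF/(1+0.107)^t    t·PV
  1     2,937.50     2,653.5682     2,653.5682
  2     2,937.50     2,397.0806     4,794.1612
  3    27,937.50    20,594.1882    61,782.5647
  Σ                 25,644.8370    69,230.2941
P = 25,644.8370; Macaulay duration = 69,230.2941 / 25,644.8370 = 2.69958 years.
Modified duration = D_Mac / (1 + y) = 2.69958 / 1.107 = 2.43865 years.

2.439 years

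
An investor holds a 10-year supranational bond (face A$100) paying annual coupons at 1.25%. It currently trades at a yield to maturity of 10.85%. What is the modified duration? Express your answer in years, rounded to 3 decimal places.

8.194 years

Periodic yield y = 0.1085. First find Macaulay duration:
  t   CF        PV=CF/(1+0.1085)^t    t·PV
  1         1.25         1.1276         1.1276
  2         1.25         1.0173         2.0346
  3         1.25         0.9177         2.7531
  4         1.25         0.8279         3.3115
  5         1.25         0.7468         3.7342
  6         1.25         0.6737         4.0425
  7         1.25         0.6078         4.2546
  8         1.25         0.5483         4.3865
  9         1.25         0.4946         4.4518
  10      101.25        36.1442       361.4415
  Σ                     43.1060       391.5379
P = 43.1060; Macaulay duration = 391.5379 / 43.1060 = 9.08314 years.
Modified duration = D_Mac / (1 + y) = 9.08314 / 1.1085 = 8.19408 years.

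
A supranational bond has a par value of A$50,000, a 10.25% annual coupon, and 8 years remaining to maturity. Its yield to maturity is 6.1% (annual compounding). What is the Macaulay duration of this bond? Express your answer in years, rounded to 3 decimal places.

Periodic yield y = 0.061. Discount each cash flow and weight by its year:
  t   CF        PV=CF/(1+0.061)^t    t·PV
  1     5,125.00     4,830.3487     4,830.3487
  2     5,125.00     4,552.6378     9,105.2756
  3     5,125.00     4,290.8933    12,872.6800
  4     5,125.00     4,044.1973    16,176.7892
  5     5,125.00     3,811.6845    19,058.4227
  6     5,125.00     3,592.5396    21,555.2377
  7     5,125.00     3,385.9940    23,701.9579
  8    55,125.00    34,326.1844   274,609.4753
  Σ                 62,834.4797   381,910.1871
Price P = Σ PV = 62,834.4797.
Macaulay duration = Σ(t·PV) / P = 381,910.1871 / 62,834.4797 = 6.07804 years.

6.078 years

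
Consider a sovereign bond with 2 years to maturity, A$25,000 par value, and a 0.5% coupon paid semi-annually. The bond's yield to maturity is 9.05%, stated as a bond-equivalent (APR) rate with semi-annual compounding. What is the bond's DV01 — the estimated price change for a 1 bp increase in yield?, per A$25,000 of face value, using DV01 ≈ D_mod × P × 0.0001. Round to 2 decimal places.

A$4.03

Periodic yield y = 0.04525.
  t   CF        PV=CF/(1+0.04525)^t    t·PV
  1        62.50        59.7943        59.7943
  2        62.50        57.2057       114.4115
  3        62.50        54.7292       164.1877
  4    25,062.50    20,996.3443    83,985.3771
  Σ                 21,168.0736    84,323.7706
P = 21,168.0736; D_Mac = 3.98354 half-year periods = 1.99177 yrs; D_mod = 1.90554 yrs.
DV01 ≈ 1.90554 × 21,168.0736 × 0.0001 = 4.033665.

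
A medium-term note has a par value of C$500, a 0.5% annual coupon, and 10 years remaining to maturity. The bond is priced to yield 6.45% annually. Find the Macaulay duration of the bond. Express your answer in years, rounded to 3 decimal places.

Periodic yield y = 0.0645. Discount each cash flow and weight by its year:
  t   CF        PV=CF/(1+0.0645)^t    t·PV
  1         2.50         2.3485         2.3485
  2         2.50         2.2062         4.4124
  3         2.50         2.0725         6.2176
  4         2.50         1.9470         7.7878
  5         2.50         1.8290         9.1450
  6         2.50         1.7182        10.3090
  7         2.50         1.6141        11.2984
  8         2.50         1.5163        12.1301
  9         2.50         1.4244        12.8195
  10      502.50       268.9549     2,689.5487
  Σ                    285.6310     2,766.0171
Price P = Σ PV = 285.6310.
Macaulay duration = Σ(t·PV) / P = 2,766.0171 / 285.6310 = 9.68388 years.

9.684 years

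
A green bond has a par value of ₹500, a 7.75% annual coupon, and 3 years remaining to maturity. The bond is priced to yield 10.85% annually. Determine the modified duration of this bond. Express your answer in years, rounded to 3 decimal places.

Periodic yield y = 0.1085. First find Macaulay duration:
  t   CF        PV=CF/(1+0.1085)^t    t·PV
  1        38.75        34.9571        34.9571
  2        38.75        31.5355        63.0711
  3       538.75       395.5307     1,186.5921
  Σ                    462.0234     1,284.6203
P = 462.0234; Macaulay duration = 1,284.6203 / 462.0234 = 2.78042 years.
Modified duration = D_Mac / (1 + y) = 2.78042 / 1.1085 = 2.50827 years.

2.508 years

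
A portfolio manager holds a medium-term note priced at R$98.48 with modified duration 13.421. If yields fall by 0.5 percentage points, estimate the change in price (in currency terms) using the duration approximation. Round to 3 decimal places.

Duration approximation: ΔP/P ≈ -D_mod · Δy = -13.421 × (-0.005) = +0.067105.
ΔP ≈ 98.48 × (+0.067105) = +6.6085004.

+R$6.609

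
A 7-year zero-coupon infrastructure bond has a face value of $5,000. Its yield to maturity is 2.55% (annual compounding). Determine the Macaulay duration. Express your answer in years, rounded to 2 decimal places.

7.00 years

A zero-coupon bond has a single cash flow at maturity, so its Macaulay duration equals its maturity: 7 years.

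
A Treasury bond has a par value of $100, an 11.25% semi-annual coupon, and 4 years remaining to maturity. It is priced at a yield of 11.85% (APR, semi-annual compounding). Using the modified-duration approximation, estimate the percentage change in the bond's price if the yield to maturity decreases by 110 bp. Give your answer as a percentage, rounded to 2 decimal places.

Periodic yield y = 0.05925. Modified duration first:
  t   CF        PV=CF/(1+0.05925)^t    t·PV
  1        5.625         5.3104         5.3104
  2        5.625         5.0133        10.0266
  3        5.625         4.7329        14.1987
  4        5.625         4.4682        17.8726
  5        5.625         4.2182        21.0911
  6        5.625         3.9823        23.8937
  7        5.625         3.7595        26.3167
  8      105.625        66.6467       533.1740
  Σ                     98.1315       651.8838
P = 98.1315; D_Mac = 6.64296 half-year periods = 3.32148 yrs; D_mod = 3.32148/(1+0.05925) = 3.13569 yrs.
ΔP/P ≈ -D_mod · Δy = -3.13569 × (-0.011) = +0.034493 = +3.4493%.

+3.45%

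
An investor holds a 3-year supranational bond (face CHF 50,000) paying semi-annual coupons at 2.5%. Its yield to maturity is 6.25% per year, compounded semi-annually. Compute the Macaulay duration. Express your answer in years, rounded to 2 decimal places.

2.90 years

Periodic yield y = 0.03125. Discount each cash flow and weight by its period:
  t   CF        PV=CF/(1+0.03125)^t    t·PV
  1       625.00       606.0606       606.0606
  2       625.00       587.6951     1,175.3903
  3       625.00       569.8862     1,709.6586
  4       625.00       552.6169     2,210.4676
  5       625.00       535.8709     2,679.3547
  6    50,625.00    42,090.2269   252,541.3614
  Σ                 44,942.3567   260,922.2932
Price P = Σ PV = 44,942.3567.
Macaulay duration = Σ(t·PV) / P = 260,922.2932 / 44,942.3567 = 5.80571 half-year periods.
In years: 5.80571 / 2 = 2.90286 years.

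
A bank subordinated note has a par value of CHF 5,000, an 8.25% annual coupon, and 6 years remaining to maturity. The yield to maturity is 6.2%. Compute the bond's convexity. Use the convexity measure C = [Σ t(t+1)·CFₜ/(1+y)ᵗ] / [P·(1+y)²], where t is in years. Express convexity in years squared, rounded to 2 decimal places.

With y = 0.062:
  t   CF        PV=CF/(1+0.062)^t    t·PV        t(t+1)·PV
  1       412.50       388.4181       388.4181         776.8362
  2       412.50       365.7421       731.4841       2,194.4524
  3       412.50       344.3899     1,033.1697       4,132.6788
  4       412.50       324.2843     1,297.1371       6,485.6854
  5       412.50       305.3524     1,526.7621       9,160.5727
  6     5,412.50     3,772.6873    22,636.1237     158,452.8662
  Σ                  5,500.8740    27,613.0948     181,203.0916
P = 5,500.8740.
Convexity = Σ t(t+1)·PV / [P·(1+y)²] = 181,203.0916 / (5,500.8740 × 1.127844) = 29.20686.

29.21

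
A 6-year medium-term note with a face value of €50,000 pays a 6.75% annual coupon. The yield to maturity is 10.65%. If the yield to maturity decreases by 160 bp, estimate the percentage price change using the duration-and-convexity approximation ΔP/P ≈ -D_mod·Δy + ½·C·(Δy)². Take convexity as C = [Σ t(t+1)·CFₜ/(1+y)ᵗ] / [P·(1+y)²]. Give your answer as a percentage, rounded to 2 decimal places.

With y = 0.1065:
  t   CF        PV=CF/(1+0.1065)^t    t·PV        t(t+1)·PV
  1     3,375.00     3,050.1582     3,050.1582       6,100.3163
  2     3,375.00     2,756.5822     5,513.1643      16,539.4929
  3     3,375.00     2,491.2627     7,473.7880      29,895.1522
  4     3,375.00     2,251.4801     9,005.9202      45,029.6011
  5     3,375.00     2,034.7764    10,173.8819      61,043.2911
  6    53,375.00    29,082.3421   174,494.0525   1,221,458.3672
  Σ                 41,666.6015   209,710.9650   1,380,066.2209
P = 41,666.6015; D_Mac = 5.03307 yrs; D_mod = 4.54864 yrs; C = 27.05260.
Duration effect: -4.54864 × (-0.016) = +0.072778
Convexity effect: 0.5 × 27.05260 × (-0.016)² = +0.0034627
ΔP/P ≈ +0.072778 + 0.0034627 = +0.076241 = +7.6241%.

+7.62%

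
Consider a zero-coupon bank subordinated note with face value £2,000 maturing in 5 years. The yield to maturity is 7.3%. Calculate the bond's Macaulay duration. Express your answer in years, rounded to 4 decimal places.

5.0000 years

A zero-coupon bond has a single cash flow at maturity, so its Macaulay duration equals its maturity: 5 years.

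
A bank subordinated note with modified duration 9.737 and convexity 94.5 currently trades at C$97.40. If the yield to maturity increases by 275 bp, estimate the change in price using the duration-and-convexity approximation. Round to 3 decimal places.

-C$22.600

Duration effect: -D_mod·Δy = -9.737 × (+0.0275) = -0.2677675
Convexity effect: ½·C·(Δy)² = 0.5 × 94.5 × (0.0275)² = +0.0357328125
ΔP/P ≈ -0.2677675 + 0.0357328125 = -0.2320346875
ΔP ≈ 97.40 × (-0.2320346875) = -22.6001785625.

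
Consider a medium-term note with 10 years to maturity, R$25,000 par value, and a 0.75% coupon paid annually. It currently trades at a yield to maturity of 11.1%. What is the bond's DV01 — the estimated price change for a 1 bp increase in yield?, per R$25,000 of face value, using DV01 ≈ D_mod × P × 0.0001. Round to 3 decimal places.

Periodic yield y = 0.111.
  t   CF        PV=CF/(1+0.111)^t    t·PV
  1       187.50       168.7669       168.7669
  2       187.50       151.9054       303.8108
  3       187.50       136.7285       410.1855
  4       187.50       123.0680       492.2719
  5       187.50       110.7723       553.8613
  6       187.50        99.7050       598.2300
  7       187.50        89.7435       628.2043
  8       187.50        80.7772       646.2176
  9       187.50        72.7068       654.3608
  10   25,187.50     8,791.1254    87,911.2538
  Σ                  9,825.2988    92,367.1628
P = 9,825.2988; D_Mac = 9.40095 yrs; D_mod = 8.46170 yrs.
DV01 ≈ 8.46170 × 9,825.2988 × 0.0001 = 8.313876.

R$8.314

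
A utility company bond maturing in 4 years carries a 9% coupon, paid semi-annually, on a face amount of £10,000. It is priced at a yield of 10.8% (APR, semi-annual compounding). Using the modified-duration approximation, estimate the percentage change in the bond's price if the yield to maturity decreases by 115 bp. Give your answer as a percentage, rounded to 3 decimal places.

+3.739%

Periodic yield y = 0.054. Modified duration first:
  t   CF        PV=CF/(1+0.054)^t    t·PV
  1       450.00       426.9450       426.9450
  2       450.00       405.0711       810.1423
  3       450.00       384.3180     1,152.9539
  4       450.00       364.6280     1,458.5122
  5       450.00       345.9469     1,729.7346
  6       450.00       328.2229     1,969.3373
  7       450.00       311.4069     2,179.8483
  8    10,450.00     6,861.0629    54,888.5035
  Σ                  9,427.6017    64,615.9770
P = 9,427.6017; D_Mac = 6.85391 half-year periods = 3.42696 yrs; D_mod = 3.42696/(1+0.054) = 3.25138 yrs.
ΔP/P ≈ -D_mod · Δy = -3.25138 × (-0.0115) = +0.037391 = +3.7391%.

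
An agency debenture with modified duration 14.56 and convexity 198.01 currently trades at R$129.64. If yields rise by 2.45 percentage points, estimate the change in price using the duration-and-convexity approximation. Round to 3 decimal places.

Duration effect: -D_mod·Δy = -14.56 × (+0.0245) = -0.356720
Convexity effect: ½·C·(Δy)² = 0.5 × 198.01 × (0.0245)² = +0.05942775125
ΔP/P ≈ -0.356720 + 0.05942775125 = -0.29729224875
ΔP ≈ 129.64 × (-0.29729224875) = -38.54096712795.

-R$38.541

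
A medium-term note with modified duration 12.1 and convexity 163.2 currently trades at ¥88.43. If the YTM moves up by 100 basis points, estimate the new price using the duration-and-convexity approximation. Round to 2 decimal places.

Duration effect: -D_mod·Δy = -12.1 × (+0.01) = -0.121000
Convexity effect: ½·C·(Δy)² = 0.5 × 163.2 × (0.01)² = +0.0081600
ΔP/P ≈ -0.121000 + 0.0081600 = -0.112840
New price ≈ 88.43 × (1 - 0.112840) = 78.4515588.

¥78.45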